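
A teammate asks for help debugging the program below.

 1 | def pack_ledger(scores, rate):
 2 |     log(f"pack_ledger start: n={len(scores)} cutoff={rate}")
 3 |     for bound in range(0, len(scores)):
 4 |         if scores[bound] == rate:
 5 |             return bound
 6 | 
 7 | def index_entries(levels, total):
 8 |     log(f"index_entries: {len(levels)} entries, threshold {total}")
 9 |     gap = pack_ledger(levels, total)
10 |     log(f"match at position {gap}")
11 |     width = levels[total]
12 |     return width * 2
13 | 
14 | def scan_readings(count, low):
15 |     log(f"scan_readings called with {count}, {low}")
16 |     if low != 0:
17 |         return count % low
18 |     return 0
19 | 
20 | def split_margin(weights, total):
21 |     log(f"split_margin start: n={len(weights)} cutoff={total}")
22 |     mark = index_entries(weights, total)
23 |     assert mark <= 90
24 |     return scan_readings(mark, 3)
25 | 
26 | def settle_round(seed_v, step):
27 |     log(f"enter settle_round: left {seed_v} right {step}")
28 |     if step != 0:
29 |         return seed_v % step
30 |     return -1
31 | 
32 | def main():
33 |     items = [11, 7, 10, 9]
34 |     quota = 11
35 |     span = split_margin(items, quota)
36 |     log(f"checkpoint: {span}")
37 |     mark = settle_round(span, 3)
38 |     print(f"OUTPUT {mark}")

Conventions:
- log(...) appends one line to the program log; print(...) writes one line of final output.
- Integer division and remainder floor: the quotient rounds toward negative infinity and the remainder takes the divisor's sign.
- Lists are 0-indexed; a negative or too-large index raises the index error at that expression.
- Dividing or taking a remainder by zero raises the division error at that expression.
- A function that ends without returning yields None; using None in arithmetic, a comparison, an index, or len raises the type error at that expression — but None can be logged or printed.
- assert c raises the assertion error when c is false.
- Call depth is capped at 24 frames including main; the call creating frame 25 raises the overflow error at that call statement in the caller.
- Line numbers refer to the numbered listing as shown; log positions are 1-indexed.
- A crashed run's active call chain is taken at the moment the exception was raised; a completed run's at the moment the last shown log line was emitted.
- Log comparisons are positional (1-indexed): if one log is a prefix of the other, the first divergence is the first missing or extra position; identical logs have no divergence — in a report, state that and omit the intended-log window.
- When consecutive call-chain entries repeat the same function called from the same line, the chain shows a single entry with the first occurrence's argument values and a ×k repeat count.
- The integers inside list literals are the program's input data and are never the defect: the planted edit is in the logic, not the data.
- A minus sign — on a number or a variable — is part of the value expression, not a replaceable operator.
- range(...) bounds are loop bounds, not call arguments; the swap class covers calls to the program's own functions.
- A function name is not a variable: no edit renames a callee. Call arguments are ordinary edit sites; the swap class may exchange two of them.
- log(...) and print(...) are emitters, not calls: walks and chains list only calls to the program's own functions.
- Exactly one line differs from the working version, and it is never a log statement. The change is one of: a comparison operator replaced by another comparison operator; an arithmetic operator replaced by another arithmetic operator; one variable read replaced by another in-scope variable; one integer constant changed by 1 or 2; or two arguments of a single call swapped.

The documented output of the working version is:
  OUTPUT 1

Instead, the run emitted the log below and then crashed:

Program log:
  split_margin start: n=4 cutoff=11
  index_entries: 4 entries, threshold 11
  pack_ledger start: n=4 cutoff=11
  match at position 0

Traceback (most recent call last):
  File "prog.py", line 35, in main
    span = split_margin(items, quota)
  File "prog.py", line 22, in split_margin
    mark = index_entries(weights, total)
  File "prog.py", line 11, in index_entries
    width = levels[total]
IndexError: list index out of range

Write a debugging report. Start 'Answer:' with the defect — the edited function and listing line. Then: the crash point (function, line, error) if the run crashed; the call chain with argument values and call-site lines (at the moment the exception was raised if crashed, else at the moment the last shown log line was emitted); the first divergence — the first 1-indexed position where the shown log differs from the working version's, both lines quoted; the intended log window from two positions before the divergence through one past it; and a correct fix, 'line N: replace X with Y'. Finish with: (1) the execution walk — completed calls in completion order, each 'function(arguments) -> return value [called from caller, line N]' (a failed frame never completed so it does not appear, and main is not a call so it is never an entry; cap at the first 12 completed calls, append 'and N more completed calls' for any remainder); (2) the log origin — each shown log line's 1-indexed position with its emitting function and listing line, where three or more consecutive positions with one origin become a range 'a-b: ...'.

Answer: the defect is in index_entries at line 11.
Key fact: The shown log is a 4-line prefix of the intended one, whose next entry is 'scan_readings called with 22, 3'.
Crash: index_entries, line 11, IndexError.
Call chain: main -> split_margin([11, 7, 10, 9], 11) (called at line 35) -> index_entries([11, 7, 10, 9], 11) (called at line 22).
First divergence: position 5 (shown log ended at 4 lines; the working version continues: 'scan_readings called with 22, 3').
Intended log window:
  3: pack_ledger start: n=4 cutoff=11
  4: match at position 0
  5: scan_readings called with 22, 3
  6: checkpoint: 1
Execution walk:
  pack_ledger([11, 7, 10, 9], 11) -> 0  [called from index_entries, line 9]
Log origins:
  1: emitted by split_margin (line 21)
  2: emitted by index_entries (line 8)
  3: emitted by pack_ledger (line 2)
  4: emitted by index_entries (line 10)
A correct fix: line 11: replace `total` with `gap`.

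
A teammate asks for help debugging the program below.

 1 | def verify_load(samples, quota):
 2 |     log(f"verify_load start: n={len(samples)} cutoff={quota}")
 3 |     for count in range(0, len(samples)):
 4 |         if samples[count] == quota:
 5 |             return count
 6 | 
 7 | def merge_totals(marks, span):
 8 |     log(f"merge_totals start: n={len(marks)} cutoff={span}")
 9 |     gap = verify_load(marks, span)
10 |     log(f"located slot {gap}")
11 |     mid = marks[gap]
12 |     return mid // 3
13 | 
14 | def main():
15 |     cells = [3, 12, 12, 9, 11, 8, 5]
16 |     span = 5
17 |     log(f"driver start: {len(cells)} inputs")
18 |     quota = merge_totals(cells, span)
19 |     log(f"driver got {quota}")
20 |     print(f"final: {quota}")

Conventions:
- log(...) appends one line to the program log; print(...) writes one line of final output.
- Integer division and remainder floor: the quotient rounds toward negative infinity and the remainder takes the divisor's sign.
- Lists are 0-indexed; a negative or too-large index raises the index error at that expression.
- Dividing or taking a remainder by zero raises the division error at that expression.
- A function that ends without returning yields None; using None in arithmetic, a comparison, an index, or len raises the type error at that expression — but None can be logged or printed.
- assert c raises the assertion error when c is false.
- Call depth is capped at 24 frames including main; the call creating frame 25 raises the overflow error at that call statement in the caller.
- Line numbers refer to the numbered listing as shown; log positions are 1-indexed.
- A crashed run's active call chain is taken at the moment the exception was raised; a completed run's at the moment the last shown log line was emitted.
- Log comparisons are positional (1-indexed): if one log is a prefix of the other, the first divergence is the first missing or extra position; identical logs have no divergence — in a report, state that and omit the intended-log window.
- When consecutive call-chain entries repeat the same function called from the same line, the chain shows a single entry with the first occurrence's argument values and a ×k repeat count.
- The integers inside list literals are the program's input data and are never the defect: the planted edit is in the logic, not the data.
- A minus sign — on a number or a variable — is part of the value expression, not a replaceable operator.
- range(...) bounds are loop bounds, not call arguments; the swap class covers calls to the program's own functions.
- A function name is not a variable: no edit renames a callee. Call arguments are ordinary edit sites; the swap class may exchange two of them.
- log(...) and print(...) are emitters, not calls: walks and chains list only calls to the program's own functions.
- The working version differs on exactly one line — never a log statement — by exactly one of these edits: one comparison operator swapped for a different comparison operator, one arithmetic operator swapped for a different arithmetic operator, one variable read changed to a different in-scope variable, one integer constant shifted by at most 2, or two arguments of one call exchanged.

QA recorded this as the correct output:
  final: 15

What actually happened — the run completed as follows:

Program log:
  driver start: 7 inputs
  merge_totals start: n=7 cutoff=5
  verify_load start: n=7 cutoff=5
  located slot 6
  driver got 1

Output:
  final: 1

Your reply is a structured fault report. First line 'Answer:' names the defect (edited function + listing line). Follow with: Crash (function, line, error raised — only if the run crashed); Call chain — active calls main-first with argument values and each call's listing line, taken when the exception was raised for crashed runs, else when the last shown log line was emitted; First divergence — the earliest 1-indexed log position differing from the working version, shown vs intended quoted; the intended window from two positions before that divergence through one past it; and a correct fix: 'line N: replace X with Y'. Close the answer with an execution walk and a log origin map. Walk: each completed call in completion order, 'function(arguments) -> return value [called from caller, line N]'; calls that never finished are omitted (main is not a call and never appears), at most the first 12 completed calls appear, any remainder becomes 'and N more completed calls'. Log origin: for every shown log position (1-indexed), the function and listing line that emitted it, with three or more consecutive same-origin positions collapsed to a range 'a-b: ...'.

Answer: the defect is in merge_totals at line 12.
The tell: Position 5 is the first bad log line: 'driver got 1' should read 'driver got 15'.
Call chain: main.
First divergence: at position 5 the run shows 'driver got 1' where the working version logs 'driver got 15'.
Intended log window:
  3: verify_load start: n=7 cutoff=5
  4: located slot 6
  5: driver got 15
Execution walk:
  verify_load([3, 12, 12, 9, 11, 8, 5], 5) -> 6  [called from merge_totals, line 9]
  merge_totals([3, 12, 12, 9, 11, 8, 5], 5) -> 1  [called from main, line 18]
Origin of each log line:
  1: emitted by main (line 17)
  2: emitted by merge_totals (line 8)
  3: emitted by verify_load (line 2)
  4: emitted by merge_totals (line 10)
  5: emitted by main (line 19)
A correct fix: line 12: replace `//` with `*`.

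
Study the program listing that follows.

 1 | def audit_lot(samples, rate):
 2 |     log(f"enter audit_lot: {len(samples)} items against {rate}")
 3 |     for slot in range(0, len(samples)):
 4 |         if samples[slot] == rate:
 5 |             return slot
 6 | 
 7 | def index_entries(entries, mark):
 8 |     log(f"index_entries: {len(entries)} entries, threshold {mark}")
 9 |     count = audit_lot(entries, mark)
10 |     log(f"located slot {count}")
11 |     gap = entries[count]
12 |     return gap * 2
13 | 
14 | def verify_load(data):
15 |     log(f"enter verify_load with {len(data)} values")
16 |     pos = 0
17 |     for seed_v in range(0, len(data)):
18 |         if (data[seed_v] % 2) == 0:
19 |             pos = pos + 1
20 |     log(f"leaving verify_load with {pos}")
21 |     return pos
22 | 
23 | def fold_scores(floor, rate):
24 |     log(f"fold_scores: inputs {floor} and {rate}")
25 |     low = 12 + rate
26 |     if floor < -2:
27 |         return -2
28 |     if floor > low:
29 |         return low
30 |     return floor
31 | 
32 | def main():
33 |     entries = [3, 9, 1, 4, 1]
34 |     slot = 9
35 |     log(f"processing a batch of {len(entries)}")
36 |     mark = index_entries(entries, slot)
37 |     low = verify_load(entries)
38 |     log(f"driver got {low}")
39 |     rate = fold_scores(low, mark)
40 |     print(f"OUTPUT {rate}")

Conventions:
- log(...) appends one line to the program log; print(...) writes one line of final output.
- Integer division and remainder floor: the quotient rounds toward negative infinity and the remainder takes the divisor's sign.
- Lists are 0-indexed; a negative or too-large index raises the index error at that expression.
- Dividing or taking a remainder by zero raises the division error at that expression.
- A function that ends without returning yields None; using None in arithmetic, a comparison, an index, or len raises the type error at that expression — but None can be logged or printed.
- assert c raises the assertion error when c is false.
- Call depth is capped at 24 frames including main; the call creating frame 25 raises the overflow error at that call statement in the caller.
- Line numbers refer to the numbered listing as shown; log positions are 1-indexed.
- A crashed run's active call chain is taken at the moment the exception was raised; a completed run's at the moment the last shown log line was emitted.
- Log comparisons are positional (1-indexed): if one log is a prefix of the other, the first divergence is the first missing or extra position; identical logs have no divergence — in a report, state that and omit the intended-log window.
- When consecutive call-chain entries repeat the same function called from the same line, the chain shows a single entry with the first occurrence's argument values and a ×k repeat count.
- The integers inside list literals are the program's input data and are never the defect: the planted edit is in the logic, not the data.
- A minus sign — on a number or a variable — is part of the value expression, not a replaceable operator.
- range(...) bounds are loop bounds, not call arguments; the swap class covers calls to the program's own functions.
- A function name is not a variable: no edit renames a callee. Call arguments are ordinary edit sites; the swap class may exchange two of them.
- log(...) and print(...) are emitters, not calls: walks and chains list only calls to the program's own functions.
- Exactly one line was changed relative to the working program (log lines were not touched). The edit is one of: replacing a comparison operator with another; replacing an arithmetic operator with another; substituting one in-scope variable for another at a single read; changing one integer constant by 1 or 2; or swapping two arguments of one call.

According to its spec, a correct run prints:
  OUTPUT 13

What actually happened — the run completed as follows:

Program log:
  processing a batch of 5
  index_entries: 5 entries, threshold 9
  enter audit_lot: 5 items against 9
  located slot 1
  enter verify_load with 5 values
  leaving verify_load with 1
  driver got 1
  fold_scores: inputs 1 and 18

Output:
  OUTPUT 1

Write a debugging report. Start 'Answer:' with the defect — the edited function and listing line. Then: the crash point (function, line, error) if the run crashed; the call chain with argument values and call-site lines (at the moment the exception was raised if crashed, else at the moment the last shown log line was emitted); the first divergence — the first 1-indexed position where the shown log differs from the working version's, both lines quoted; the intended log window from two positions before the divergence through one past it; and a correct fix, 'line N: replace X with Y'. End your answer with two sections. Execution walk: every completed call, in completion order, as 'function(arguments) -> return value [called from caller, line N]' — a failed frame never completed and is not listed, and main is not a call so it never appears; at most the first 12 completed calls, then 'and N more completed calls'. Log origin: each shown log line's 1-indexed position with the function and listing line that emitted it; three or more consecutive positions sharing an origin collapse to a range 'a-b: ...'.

Answer: the defect is in main at line 39.
Key fact: Everything matches until log position 8, which reads 'fold_scores: inputs 1 and 18' in place of 'fold_scores: inputs 18 and 1'.
Call chain: main -> fold_scores(1, 18) (called at line 39).
First divergence: at position 8 the run shows 'fold_scores: inputs 1 and 18' where the working version logs 'fold_scores: inputs 18 and 1'.
Intended log window:
  6: leaving verify_load with 1
  7: driver got 1
  8: fold_scores: inputs 18 and 1
Execution walk:
  audit_lot([3, 9, 1, 4, 1], 9) -> 1  [called from index_entries, line 9]
  index_entries([3, 9, 1, 4, 1], 9) -> 18  [called from main, line 36]
  verify_load([3, 9, 1, 4, 1]) -> 1  [called from main, line 37]
  fold_scores(1, 18) -> 1  [called from main, line 39]
Origin of each log line:
  1: from main, line 35
  2: from index_entries, line 8
  3: from audit_lot, line 2
  4: from index_entries, line 10
  5: from verify_load, line 15
  6: from verify_load, line 20
  7: from main, line 38
  8: from fold_scores, line 24
A correct fix: line 39: replace `fold_scores(low, mark)` with `fold_scores(mark, low)`.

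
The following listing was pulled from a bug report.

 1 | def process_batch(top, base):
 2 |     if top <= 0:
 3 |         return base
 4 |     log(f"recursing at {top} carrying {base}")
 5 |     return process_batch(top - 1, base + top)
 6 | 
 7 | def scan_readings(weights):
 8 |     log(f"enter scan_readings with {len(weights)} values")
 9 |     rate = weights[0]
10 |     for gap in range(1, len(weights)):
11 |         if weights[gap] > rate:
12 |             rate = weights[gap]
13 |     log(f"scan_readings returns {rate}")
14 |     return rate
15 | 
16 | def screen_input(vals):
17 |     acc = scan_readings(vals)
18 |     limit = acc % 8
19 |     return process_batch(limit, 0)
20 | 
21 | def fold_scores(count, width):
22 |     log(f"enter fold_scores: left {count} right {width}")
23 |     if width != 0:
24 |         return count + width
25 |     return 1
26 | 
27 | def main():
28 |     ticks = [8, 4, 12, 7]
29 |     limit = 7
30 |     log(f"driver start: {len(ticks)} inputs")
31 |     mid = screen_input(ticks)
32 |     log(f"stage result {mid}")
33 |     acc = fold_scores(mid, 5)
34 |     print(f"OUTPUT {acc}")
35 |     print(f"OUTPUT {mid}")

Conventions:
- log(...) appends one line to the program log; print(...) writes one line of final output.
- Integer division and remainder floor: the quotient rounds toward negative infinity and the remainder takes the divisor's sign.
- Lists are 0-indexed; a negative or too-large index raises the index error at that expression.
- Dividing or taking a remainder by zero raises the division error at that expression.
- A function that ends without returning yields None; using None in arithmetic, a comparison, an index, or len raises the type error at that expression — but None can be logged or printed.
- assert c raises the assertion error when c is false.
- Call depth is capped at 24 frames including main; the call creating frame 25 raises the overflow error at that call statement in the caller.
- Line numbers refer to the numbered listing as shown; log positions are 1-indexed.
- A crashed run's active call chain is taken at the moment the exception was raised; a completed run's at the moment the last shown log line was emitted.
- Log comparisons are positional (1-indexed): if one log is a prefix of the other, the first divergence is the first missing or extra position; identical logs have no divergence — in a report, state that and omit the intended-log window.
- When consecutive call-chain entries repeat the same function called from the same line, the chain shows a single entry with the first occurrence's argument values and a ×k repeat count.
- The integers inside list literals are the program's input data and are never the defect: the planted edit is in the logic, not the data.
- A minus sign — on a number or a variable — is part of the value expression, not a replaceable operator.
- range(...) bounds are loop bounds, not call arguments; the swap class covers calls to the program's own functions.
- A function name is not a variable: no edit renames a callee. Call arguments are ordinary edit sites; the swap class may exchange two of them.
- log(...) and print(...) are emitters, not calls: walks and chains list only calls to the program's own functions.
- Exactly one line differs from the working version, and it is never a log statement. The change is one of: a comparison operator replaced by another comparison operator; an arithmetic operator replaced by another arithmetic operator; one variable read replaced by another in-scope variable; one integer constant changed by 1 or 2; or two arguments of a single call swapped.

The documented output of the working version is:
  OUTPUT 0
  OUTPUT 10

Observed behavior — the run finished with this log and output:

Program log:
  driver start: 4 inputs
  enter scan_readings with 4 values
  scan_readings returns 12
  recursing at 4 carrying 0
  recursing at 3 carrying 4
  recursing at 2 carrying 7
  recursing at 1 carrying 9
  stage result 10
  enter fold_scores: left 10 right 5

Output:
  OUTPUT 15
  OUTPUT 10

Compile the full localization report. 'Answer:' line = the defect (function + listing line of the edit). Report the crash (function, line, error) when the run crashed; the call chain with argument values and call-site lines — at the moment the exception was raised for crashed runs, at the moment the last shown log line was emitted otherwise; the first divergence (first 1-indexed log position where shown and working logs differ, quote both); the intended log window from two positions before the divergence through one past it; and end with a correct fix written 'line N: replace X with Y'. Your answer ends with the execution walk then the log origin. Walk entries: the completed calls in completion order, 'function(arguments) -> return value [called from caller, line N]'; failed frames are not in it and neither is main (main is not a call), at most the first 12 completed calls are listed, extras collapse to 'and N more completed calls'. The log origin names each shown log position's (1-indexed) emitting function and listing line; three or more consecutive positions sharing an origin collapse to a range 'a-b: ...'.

Answer: the defect is in fold_scores at line 24.
Core observation: The logs agree in full; only the final output differs.
Call chain: main -> fold_scores(10, 5) (called at line 33).
First divergence: none (the log streams are identical).
Execution walk:
  scan_readings([8, 4, 12, 7]) -> 12  [called from screen_input, line 17]
  process_batch(0, 10) -> 10  [called from process_batch, line 5]
  process_batch(1, 9) -> 10  [called from process_batch, line 5]
  process_batch(2, 7) -> 10  [called from process_batch, line 5]
  process_batch(3, 4) -> 10  [called from process_batch, line 5]
  process_batch(4, 0) -> 10  [called from screen_input, line 19]
  screen_input([8, 4, 12, 7]) -> 10  [called from main, line 31]
  fold_scores(10, 5) -> 15  [called from main, line 33]
Log origin:
  1 — main, line 30
  2 — scan_readings, line 8
  3 — scan_readings, line 13
  4-7 — process_batch, line 4
  8 — main, line 32
  9 — fold_scores, line 22
A correct fix: line 24: replace `+` with `%`.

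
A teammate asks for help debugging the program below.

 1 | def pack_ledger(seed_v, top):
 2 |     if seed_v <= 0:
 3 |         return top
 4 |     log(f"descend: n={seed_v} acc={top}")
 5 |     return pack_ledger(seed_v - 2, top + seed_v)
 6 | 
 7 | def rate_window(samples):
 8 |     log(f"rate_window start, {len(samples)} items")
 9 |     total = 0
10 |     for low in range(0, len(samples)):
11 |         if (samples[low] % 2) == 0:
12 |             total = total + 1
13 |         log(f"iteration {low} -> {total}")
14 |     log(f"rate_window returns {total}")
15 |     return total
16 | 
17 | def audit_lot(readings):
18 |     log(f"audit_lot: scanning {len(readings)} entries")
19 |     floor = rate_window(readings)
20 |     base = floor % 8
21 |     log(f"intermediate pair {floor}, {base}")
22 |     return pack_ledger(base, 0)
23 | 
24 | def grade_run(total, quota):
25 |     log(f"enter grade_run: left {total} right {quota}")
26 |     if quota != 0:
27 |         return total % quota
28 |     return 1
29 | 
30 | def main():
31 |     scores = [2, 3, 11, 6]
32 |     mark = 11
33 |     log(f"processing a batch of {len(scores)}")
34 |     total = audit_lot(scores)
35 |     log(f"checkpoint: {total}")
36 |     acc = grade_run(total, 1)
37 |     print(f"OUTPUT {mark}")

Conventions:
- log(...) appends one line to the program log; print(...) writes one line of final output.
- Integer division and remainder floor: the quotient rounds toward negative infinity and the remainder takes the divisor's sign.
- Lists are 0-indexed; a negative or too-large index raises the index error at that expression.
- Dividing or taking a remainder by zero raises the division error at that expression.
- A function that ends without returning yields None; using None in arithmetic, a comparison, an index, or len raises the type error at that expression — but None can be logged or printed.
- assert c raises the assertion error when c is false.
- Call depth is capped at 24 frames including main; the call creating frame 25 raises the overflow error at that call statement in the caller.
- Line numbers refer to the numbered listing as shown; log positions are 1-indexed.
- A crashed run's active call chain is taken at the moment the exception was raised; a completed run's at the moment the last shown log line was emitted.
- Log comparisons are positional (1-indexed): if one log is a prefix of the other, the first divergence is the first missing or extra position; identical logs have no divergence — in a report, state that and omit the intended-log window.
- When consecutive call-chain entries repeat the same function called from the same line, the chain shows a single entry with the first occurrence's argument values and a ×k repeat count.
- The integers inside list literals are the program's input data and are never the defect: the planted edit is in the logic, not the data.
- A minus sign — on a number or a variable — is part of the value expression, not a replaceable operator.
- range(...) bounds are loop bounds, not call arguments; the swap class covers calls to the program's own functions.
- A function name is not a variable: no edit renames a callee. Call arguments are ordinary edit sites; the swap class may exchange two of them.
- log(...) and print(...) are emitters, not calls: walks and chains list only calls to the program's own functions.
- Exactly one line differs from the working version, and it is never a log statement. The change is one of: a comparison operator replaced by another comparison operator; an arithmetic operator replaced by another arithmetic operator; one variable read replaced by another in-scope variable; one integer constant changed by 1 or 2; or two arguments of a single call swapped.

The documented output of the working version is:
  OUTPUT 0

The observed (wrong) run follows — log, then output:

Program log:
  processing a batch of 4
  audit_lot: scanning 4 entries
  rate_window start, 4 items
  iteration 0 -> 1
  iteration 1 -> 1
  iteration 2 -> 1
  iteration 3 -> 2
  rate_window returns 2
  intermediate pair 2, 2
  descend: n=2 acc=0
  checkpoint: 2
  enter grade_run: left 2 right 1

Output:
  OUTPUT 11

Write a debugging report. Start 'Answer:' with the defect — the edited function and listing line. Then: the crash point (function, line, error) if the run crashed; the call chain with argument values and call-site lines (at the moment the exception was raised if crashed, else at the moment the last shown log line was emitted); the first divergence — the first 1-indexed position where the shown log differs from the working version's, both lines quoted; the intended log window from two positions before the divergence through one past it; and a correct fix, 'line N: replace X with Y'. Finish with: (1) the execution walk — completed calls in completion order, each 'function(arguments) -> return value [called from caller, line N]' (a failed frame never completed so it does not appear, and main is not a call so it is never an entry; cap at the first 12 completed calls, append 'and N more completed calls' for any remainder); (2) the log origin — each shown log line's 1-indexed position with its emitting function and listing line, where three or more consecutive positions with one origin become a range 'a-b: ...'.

Answer: the defect is in main at line 37.
Core observation: No log line changed; the fault shows up purely in the output.
Call chain: main -> grade_run(2, 1) (called at line 36).
First divergence: none (the log streams are identical).
Execution walk:
  rate_window([2, 3, 11, 6]) -> 2  [called from audit_lot, line 19]
  pack_ledger(0, 2) -> 2  [called from pack_ledger, line 5]
  pack_ledger(2, 0) -> 2  [called from audit_lot, line 22]
  audit_lot([2, 3, 11, 6]) -> 2  [called from main, line 34]
  grade_run(2, 1) -> 0  [called from main, line 36]
Origin of each log line:
  1: emitted by main (line 33)
  2: emitted by audit_lot (line 18)
  3: emitted by rate_window (line 8)
  4-7: emitted by rate_window (line 13)
  8: emitted by rate_window (line 14)
  9: emitted by audit_lot (line 21)
  10: emitted by pack_ledger (line 4)
  11: emitted by main (line 35)
  12: emitted by grade_run (line 25)
A correct fix: line 37: replace `mark` with `acc`.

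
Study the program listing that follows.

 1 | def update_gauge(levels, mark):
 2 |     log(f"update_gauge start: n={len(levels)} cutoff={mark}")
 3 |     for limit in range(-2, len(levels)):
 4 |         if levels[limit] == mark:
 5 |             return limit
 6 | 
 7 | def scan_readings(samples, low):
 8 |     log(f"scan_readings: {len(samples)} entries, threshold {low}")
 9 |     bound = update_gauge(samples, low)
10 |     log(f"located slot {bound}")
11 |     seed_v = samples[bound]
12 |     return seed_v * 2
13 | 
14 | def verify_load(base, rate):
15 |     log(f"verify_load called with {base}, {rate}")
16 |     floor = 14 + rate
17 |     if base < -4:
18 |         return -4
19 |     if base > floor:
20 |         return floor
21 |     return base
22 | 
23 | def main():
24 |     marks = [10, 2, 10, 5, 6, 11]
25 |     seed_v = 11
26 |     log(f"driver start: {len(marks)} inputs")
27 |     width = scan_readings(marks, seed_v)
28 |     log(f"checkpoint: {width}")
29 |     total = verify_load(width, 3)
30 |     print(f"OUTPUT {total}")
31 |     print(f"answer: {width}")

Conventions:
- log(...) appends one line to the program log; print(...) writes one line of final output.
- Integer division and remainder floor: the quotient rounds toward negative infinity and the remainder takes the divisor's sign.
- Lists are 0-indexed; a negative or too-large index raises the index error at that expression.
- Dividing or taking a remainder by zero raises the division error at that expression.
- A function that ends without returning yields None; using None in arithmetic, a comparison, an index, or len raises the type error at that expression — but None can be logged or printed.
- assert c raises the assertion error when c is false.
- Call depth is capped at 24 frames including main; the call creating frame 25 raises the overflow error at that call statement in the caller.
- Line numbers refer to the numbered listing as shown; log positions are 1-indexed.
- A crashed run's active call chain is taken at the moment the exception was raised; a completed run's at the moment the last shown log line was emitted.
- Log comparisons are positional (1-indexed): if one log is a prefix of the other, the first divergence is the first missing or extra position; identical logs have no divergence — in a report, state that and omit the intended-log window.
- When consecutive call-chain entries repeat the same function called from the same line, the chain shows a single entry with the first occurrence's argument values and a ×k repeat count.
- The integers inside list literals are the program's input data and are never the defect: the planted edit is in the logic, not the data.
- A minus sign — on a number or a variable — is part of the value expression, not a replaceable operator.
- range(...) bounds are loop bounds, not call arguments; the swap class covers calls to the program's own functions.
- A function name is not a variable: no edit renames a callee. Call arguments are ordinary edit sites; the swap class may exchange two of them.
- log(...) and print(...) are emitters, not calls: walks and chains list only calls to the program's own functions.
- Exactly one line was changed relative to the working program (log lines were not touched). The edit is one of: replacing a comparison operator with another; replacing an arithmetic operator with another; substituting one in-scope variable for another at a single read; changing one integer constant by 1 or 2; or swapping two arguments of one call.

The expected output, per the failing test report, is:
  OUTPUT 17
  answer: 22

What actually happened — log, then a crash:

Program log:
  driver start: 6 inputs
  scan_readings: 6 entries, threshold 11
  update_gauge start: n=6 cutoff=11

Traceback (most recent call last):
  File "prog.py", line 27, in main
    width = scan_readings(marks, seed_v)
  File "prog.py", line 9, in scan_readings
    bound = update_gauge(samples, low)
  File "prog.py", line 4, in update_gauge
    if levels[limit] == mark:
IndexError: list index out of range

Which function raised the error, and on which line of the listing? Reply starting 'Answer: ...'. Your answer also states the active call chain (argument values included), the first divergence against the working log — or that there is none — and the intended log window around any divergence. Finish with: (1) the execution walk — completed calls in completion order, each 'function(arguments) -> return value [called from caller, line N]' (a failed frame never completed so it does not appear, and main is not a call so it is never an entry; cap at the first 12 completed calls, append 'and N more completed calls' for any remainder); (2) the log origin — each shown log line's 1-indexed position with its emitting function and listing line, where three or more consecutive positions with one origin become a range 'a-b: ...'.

Answer: the error was raised in update_gauge, line 4.
Core observation: Only 3 log lines were emitted before the run died; the intended continuation was 'located slot 5'.
Call chain: main -> scan_readings([10, 2, 10, 5, 6, 11], 11) (called at line 27) -> update_gauge([10, 2, 10, 5, 6, 11], 11) (called at line 9).
First divergence: position 4 — the faulty run's log ends after 3 lines; the working version continues with 'located slot 5'.
Intended log window:
  2: scan_readings: 6 entries, threshold 11
  3: update_gauge start: n=6 cutoff=11
  4: located slot 5
  5: checkpoint: 22
Execution walk:
  (no call completed)
Log origins:
  1 — main, line 26
  2 — scan_readings, line 8
  3 — update_gauge, line 2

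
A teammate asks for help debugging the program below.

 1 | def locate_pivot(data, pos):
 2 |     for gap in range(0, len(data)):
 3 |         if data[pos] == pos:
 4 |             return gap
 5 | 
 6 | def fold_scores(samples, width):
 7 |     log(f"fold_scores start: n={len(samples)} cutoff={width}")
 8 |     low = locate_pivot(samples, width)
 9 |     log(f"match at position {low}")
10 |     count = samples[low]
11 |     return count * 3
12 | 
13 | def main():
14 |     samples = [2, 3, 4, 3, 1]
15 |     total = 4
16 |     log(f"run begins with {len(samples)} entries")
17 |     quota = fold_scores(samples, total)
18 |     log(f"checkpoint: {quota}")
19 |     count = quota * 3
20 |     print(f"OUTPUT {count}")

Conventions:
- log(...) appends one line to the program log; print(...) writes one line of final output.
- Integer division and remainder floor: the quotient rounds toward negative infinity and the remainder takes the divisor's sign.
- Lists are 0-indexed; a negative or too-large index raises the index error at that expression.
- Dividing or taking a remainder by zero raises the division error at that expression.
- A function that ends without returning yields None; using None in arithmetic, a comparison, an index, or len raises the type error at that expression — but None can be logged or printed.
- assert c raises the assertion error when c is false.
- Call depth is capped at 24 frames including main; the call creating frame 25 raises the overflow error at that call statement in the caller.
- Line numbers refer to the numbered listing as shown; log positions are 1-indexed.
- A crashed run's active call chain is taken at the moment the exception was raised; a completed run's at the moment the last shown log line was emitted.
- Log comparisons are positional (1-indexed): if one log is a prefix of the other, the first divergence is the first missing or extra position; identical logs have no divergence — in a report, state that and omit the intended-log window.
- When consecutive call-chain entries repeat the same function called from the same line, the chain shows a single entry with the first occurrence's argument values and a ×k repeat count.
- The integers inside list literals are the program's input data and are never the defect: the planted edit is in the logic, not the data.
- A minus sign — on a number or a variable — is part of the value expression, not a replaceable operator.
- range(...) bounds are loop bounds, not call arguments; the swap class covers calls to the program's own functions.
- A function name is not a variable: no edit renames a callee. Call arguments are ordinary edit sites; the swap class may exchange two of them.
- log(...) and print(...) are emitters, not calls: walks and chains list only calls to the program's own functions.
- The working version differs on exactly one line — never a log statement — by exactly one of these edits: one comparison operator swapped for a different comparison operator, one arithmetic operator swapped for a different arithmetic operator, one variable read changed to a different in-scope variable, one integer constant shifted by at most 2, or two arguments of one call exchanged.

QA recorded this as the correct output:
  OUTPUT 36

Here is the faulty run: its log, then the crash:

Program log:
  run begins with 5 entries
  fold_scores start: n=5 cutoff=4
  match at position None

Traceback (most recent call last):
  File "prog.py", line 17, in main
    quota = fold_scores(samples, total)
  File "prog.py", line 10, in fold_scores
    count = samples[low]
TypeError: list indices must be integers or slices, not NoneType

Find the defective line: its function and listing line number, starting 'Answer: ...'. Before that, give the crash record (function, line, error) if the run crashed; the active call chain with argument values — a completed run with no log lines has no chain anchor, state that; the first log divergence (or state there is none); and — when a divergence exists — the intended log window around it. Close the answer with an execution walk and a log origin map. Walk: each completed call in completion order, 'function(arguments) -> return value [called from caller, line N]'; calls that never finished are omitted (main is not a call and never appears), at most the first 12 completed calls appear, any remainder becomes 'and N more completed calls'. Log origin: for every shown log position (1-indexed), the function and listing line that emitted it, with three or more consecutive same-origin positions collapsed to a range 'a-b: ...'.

Answer: the defect is in locate_pivot at line 3.
The tell: The log first diverges at position 3: the faulty run prints 'match at position None' where the working version prints 'match at position 2'.
Crash: fold_scores, line 10, TypeError.
Call chain: main -> fold_scores([2, 3, 4, 3, 1], 4) (called at line 17).
First divergence: at position 3 the run shows 'match at position None' where the working version logs 'match at position 2'.
Intended log window:
  1: run begins with 5 entries
  2: fold_scores start: n=5 cutoff=4
  3: match at position 2
  4: checkpoint: 12
Execution walk:
  locate_pivot([2, 3, 4, 3, 1], 4) -> None  [called from fold_scores, line 8]
Log origins:
  1 — main, line 16
  2 — fold_scores, line 7
  3 — fold_scores, line 9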